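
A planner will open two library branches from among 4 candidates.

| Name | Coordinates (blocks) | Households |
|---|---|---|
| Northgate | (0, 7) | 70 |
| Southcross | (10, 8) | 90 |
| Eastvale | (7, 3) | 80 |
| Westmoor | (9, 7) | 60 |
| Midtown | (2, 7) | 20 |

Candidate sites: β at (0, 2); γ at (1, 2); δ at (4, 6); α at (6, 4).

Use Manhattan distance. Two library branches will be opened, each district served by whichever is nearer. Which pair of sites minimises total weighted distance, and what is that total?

Evaluate every pair (each demand assigned to the nearer of the two):
  {δ, α}: total = 1650
  {β, α}: total = 1730
  {γ, α}: total = 1780
  {β, δ}: total = 1970
  {γ, δ}: total = 1970
  {β, γ}: total = 3160
Best pair: {δ, α} with total 1650.

{δ, α}, total 1650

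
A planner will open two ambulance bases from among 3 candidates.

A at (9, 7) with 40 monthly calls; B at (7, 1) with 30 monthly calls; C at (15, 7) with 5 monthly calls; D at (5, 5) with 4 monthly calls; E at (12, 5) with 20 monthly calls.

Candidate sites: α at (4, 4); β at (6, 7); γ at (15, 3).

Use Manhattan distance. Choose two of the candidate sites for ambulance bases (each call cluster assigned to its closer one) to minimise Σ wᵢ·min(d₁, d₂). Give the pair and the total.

{β, γ}, total 462

Evaluate every pair (each demand assigned to the nearer of the two):
  {β, γ}: total = 462
  {α, β}: total = 513
  {α, γ}: total = 628
Best pair: {β, γ} with total 462.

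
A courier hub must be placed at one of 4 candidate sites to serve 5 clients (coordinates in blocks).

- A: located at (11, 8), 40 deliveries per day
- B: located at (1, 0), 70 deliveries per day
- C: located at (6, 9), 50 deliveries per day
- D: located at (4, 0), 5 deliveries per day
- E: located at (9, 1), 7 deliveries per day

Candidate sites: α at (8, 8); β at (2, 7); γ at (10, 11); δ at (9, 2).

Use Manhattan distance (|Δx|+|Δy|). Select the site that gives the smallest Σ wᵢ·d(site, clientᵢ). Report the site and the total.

Total weighted distance at each candidate:
  α (8, 8): total = 1436
  β (2, 7): total = 1396
  γ (10, 11): total = 2022
  δ (9, 2): total = 1562
Minimum is at β with total 1396 blocks.

β, total 1396 blocks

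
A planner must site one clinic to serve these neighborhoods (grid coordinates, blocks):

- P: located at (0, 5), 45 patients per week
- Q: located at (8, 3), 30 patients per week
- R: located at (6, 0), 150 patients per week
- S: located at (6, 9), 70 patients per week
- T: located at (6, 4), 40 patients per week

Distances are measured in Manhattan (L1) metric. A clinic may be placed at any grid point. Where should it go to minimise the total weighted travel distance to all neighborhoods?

Manhattan distance separates: Σwᵢ(|x−xᵢ|+|y−yᵢ|) = Σwᵢ|x−xᵢ| + Σwᵢ|y−yᵢ|, so x and y are optimised independently as 1-D weighted medians.
Total weight W = 335; half = 167.5.
x-coordinate, sorted with cumulative weight:
  x=0 (P, w=45) cum 45
  x=6 (R, w=150) cum 195  ← median
  x=6 (S, w=70) cum 265
  x=6 (T, w=40) cum 305
  x=8 (Q, w=30) cum 335
⇒ x* = 6
y-coordinate, sorted with cumulative weight:
  y=0 (R, w=150) cum 150
  y=3 (Q, w=30) cum 180  ← median
  y=4 (T, w=40) cum 220
  y=5 (P, w=45) cum 265
  y=9 (S, w=70) cum 335
⇒ y* = 3

(6, 3)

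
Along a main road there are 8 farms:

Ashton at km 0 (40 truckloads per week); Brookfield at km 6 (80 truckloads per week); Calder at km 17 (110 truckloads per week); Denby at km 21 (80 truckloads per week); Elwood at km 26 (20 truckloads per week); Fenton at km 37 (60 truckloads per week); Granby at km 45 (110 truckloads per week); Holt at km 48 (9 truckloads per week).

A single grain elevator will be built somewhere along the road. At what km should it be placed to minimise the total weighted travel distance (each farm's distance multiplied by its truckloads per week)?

x = 21

For a sum of weighted absolute distances on a line, the optimum is the weighted median (not the mean). Total weight W = 509; half-weight = 254.5.
Sort by position and accumulate weight:
  km 0 (Ashton, w=40) → cum 40
  km 6 (Brookfield, w=80) → cum 120
  km 17 (Calder, w=110) → cum 230
  km 21 (Denby, w=80) → cum 310  ≥ 254.5 → median here
  km 26 (Elwood, w=20) → cum 330
  km 37 (Fenton, w=60) → cum 390
  km 45 (Granby, w=110) → cum 500
  km 48 (Holt, w=9) → cum 509
Optimal location: km 21.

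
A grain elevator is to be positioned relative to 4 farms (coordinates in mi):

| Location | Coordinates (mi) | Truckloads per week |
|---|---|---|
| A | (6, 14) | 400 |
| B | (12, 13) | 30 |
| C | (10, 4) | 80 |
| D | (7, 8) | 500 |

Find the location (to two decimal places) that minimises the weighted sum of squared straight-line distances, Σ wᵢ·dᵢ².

The minimiser of Σwᵢ‖p−pᵢ‖² is the weighted centroid p* = (Σwᵢpᵢ)/(Σwᵢ).
Σwᵢ = 1010.
Σwᵢxᵢ = 400·6 + 30·12 + 80·10 + 500·7 = 7060.
Σwᵢyᵢ = 400·14 + 30·13 + 80·4 + 500·8 = 10310.
x* = 7060/1010 = 6.99, y* = 10310/1010 = 10.21.

(6.99, 10.21)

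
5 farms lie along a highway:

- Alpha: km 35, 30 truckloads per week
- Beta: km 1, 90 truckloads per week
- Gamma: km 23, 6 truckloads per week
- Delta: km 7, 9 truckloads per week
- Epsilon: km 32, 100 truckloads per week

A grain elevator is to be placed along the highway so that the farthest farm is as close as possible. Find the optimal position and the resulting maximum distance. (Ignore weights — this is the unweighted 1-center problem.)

The 1-center on a line is the midpoint of the two extreme points: leftmost at 1, rightmost at 35.
Optimal location = (1 + 35)/2 = 18; maximum distance = (35 − 1)/2 = 17.

location 18, max distance 17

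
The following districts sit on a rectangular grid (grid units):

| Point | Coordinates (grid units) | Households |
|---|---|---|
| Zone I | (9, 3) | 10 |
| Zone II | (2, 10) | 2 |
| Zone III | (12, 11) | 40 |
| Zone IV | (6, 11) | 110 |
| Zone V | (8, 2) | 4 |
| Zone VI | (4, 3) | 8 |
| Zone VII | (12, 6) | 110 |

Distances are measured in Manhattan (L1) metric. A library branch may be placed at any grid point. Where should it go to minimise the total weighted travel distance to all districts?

(12, 11)

Manhattan distance separates: Σwᵢ(|x−xᵢ|+|y−yᵢ|) = Σwᵢ|x−xᵢ| + Σwᵢ|y−yᵢ|, so x and y are optimised independently as 1-D weighted medians.
Total weight W = 284; half = 142.
x-coordinate, sorted with cumulative weight:
  x=2 (Zone II, w=2) cum 2
  x=4 (Zone VI, w=8) cum 10
  x=6 (Zone IV, w=110) cum 120
  x=8 (Zone V, w=4) cum 124
  x=9 (Zone I, w=10) cum 134
  x=12 (Zone III, w=40) cum 174  ← median
  x=12 (Zone VII, w=110) cum 284
⇒ x* = 12
y-coordinate, sorted with cumulative weight:
  y=2 (Zone V, w=4) cum 4
  y=3 (Zone I, w=10) cum 14
  y=3 (Zone VI, w=8) cum 22
  y=6 (Zone VII, w=110) cum 132
  y=10 (Zone II, w=2) cum 134
  y=11 (Zone III, w=40) cum 174  ← median
  y=11 (Zone IV, w=110) cum 284
⇒ y* = 11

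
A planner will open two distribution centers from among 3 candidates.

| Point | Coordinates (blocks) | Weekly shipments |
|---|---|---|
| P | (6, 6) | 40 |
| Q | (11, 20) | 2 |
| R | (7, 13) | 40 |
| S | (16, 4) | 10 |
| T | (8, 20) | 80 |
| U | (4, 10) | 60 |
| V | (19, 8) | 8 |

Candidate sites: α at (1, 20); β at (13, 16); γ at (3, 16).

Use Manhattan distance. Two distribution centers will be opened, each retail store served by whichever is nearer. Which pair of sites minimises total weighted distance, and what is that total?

Evaluate every pair (each demand assigned to the nearer of the two):
  {β, γ}: total = 2214
  {α, γ}: total = 2242
  {α, β}: total = 2654
Best pair: {β, γ} with total 2214.

{β, γ}, total 2214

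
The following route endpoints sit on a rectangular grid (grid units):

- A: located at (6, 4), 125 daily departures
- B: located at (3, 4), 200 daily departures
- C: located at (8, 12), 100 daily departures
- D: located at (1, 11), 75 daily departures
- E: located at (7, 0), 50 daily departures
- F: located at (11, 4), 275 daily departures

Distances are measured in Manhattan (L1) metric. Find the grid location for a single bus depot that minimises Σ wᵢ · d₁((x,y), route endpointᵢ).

Manhattan distance separates: Σwᵢ(|x−xᵢ|+|y−yᵢ|) = Σwᵢ|x−xᵢ| + Σwᵢ|y−yᵢ|, so x and y are optimised independently as 1-D weighted medians.
Total weight W = 825; half = 412.5.
x-coordinate, sorted with cumulative weight:
  x=1 (D, w=75) cum 75
  x=3 (B, w=200) cum 275
  x=6 (A, w=125) cum 400
  x=7 (E, w=50) cum 450  ← median
  x=8 (C, w=100) cum 550
  x=11 (F, w=275) cum 825
⇒ x* = 7
y-coordinate, sorted with cumulative weight:
  y=0 (E, w=50) cum 50
  y=4 (A, w=125) cum 175
  y=4 (B, w=200) cum 375
  y=4 (F, w=275) cum 650  ← median
  y=11 (D, w=75) cum 725
  y=12 (C, w=100) cum 825
⇒ y* = 4

(7, 4)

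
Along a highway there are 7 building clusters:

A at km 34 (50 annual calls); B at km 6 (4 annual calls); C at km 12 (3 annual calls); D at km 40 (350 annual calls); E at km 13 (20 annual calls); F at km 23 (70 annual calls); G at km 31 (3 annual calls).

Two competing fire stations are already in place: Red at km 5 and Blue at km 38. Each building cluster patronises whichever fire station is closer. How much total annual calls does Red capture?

The indifferent point is the midpoint (5+38)/2 = 21.5; building clusters left of it (closer to Red at 5) go to Red, those right go to Blue.
  B at 6 (w=4) → Red
  C at 12 (w=3) → Red
  E at 13 (w=20) → Red
  F at 23 (w=70) → Blue
  G at 31 (w=3) → Blue
  A at 34 (w=50) → Blue
  D at 40 (w=350) → Blue
Red captures 27; Blue captures 473.

27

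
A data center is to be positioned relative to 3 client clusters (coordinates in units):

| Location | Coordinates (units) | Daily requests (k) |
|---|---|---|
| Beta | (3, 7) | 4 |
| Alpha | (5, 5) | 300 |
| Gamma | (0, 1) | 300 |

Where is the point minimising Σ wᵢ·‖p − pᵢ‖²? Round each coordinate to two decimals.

(2.50, 3.03)

The minimiser of Σwᵢ‖p−pᵢ‖² is the weighted centroid p* = (Σwᵢpᵢ)/(Σwᵢ).
Σwᵢ = 604.
Σwᵢxᵢ = 4·3 + 300·5 + 300·0 = 1512.
Σwᵢyᵢ = 4·7 + 300·5 + 300·1 = 1828.
x* = 1512/604 = 2.50, y* = 1828/604 = 3.03.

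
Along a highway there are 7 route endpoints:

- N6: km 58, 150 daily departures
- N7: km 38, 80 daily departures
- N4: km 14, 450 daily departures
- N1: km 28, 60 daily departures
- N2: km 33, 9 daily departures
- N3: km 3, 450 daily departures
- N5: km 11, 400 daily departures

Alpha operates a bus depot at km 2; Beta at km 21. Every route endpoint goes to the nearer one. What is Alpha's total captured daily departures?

850

The indifferent point is the midpoint (2+21)/2 = 11.5; route endpoints left of it (closer to Alpha at 2) go to Alpha, those right go to Beta.
  N3 at 3 (w=450) → Alpha
  N5 at 11 (w=400) → Alpha
  N4 at 14 (w=450) → Beta
  N1 at 28 (w=60) → Beta
  N2 at 33 (w=9) → Beta
  N7 at 38 (w=80) → Beta
  N6 at 58 (w=150) → Beta
Alpha captures 850; Beta captures 749.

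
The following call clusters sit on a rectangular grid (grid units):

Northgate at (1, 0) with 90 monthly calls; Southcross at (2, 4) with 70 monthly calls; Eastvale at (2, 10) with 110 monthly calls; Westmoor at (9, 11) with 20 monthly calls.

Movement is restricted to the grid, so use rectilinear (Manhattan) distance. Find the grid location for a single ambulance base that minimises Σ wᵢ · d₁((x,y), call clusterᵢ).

Manhattan distance separates: Σwᵢ(|x−xᵢ|+|y−yᵢ|) = Σwᵢ|x−xᵢ| + Σwᵢ|y−yᵢ|, so x and y are optimised independently as 1-D weighted medians.
Total weight W = 290; half = 145.
x-coordinate, sorted with cumulative weight:
  x=1 (Northgate, w=90) cum 90
  x=2 (Southcross, w=70) cum 160  ← median
  x=2 (Eastvale, w=110) cum 270
  x=9 (Westmoor, w=20) cum 290
⇒ x* = 2
y-coordinate, sorted with cumulative weight:
  y=0 (Northgate, w=90) cum 90
  y=4 (Southcross, w=70) cum 160  ← median
  y=10 (Eastvale, w=110) cum 270
  y=11 (Westmoor, w=20) cum 290
⇒ y* = 4

(2, 4)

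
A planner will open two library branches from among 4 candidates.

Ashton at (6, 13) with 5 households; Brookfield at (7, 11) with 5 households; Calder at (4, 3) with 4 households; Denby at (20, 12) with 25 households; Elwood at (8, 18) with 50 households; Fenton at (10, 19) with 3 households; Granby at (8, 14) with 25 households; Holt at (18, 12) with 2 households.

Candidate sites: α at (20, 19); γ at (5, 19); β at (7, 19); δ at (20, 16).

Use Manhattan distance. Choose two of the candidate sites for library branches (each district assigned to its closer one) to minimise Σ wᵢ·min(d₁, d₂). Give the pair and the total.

{β, δ}, total 522

Evaluate every pair (each demand assigned to the nearer of the two):
  {β, δ}: total = 522
  {α, β}: total = 603
  {γ, δ}: total = 680
  {α, γ}: total = 761
  {γ, β}: total = 938
  {α, δ}: total = 1433
Best pair: {β, δ} with total 522.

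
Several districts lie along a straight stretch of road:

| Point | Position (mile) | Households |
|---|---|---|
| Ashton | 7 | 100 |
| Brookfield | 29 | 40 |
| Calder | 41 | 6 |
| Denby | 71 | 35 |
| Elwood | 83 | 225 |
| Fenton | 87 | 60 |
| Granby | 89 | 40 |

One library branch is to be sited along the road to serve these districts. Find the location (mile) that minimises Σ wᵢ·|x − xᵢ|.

For a sum of weighted absolute distances on a line, the optimum is the weighted median (not the mean). Total weight W = 506; half-weight = 253.
Sort by position and accumulate weight:
  mile 7 (Ashton, w=100) → cum 100
  mile 29 (Brookfield, w=40) → cum 140
  mile 41 (Calder, w=6) → cum 146
  mile 71 (Denby, w=35) → cum 181
  mile 83 (Elwood, w=225) → cum 406  ≥ 253 → median here
  mile 87 (Fenton, w=60) → cum 466
  mile 89 (Granby, w=40) → cum 506
Optimal location: mile 83.

x = 83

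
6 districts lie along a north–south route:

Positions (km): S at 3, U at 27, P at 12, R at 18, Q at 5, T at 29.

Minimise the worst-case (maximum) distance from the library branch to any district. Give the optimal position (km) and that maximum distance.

The 1-center on a line is the midpoint of the two extreme points: leftmost at 3, rightmost at 29.
Optimal location = (3 + 29)/2 = 16; maximum distance = (29 − 3)/2 = 13.

location 16, max distance 13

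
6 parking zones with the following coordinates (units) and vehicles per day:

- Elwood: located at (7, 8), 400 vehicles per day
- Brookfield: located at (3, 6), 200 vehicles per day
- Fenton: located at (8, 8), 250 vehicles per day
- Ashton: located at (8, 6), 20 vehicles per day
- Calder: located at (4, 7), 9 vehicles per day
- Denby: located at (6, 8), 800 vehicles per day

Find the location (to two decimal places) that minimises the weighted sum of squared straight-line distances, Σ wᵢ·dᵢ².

The minimiser of Σwᵢ‖p−pᵢ‖² is the weighted centroid p* = (Σwᵢpᵢ)/(Σwᵢ).
Σwᵢ = 1679.
Σwᵢxᵢ = 400·7 + 200·3 + 250·8 + 20·8 + 9·4 + 800·6 = 10396.
Σwᵢyᵢ = 400·8 + 200·6 + 250·8 + 20·6 + 9·7 + 800·8 = 12983.
x* = 10396/1679 = 6.19, y* = 12983/1679 = 7.73.

(6.19, 7.73)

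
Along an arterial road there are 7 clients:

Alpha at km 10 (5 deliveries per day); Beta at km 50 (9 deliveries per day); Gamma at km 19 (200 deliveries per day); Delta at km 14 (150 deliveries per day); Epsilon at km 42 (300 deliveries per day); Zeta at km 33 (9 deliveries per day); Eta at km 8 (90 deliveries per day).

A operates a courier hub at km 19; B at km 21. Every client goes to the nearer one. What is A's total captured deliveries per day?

445

The indifferent point is the midpoint (19+21)/2 = 20; clients left of it (closer to A at 19) go to A, those right go to B.
  Eta at 8 (w=90) → A
  Alpha at 10 (w=5) → A
  Delta at 14 (w=150) → A
  Gamma at 19 (w=200) → A
  Zeta at 33 (w=9) → B
  Epsilon at 42 (w=300) → B
  Beta at 50 (w=9) → B
A captures 445; B captures 318.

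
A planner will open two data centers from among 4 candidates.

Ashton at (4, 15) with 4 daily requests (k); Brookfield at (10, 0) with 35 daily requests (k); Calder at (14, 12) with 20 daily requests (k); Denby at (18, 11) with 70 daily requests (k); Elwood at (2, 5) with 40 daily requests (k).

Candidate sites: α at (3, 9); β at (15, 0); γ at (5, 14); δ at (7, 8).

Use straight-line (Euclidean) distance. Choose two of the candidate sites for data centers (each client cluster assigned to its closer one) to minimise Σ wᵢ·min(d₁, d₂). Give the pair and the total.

{α, β}, total 1390.4

Evaluate every pair (each demand assigned to the nearer of the two):
  {α, β}: total = 1390.4
  {β, δ}: total = 1398.1
  {α, δ}: total = 1447.7
  {γ, δ}: total = 1497.3
  {β, γ}: total = 1542.6
  {α, γ}: total = 1687.9
Best pair: {α, β} with total 1390.4.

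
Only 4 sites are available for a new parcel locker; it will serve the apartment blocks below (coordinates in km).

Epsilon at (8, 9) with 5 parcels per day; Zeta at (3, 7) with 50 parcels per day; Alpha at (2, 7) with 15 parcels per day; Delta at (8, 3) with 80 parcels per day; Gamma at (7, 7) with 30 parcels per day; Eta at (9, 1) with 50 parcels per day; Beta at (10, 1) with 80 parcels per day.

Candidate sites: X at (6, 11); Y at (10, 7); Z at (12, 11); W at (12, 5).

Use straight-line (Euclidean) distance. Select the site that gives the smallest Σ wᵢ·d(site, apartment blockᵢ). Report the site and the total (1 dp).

Y, total 1716.1 km

Total weighted distance at each candidate:
  X (6, 11): total = 2516.0
  Y (10, 7): total = 1716.1
  Z (12, 11): total = 2921.9
  W (12, 5): total = 1769.3
Minimum is at Y with total 1716.1 km.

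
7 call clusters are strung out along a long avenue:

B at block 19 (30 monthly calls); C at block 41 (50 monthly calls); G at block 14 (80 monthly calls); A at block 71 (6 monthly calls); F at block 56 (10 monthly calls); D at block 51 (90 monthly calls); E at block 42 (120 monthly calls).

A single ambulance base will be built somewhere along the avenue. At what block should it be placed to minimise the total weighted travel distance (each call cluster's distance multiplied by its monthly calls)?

x = 42

For a sum of weighted absolute distances on a line, the optimum is the weighted median (not the mean). Total weight W = 386; half-weight = 193.
Sort by position and accumulate weight:
  block 14 (G, w=80) → cum 80
  block 19 (B, w=30) → cum 110
  block 41 (C, w=50) → cum 160
  block 42 (E, w=120) → cum 280  ≥ 193 → median here
  block 51 (D, w=90) → cum 370
  block 56 (F, w=10) → cum 380
  block 71 (A, w=6) → cum 386
Optimal location: block 42.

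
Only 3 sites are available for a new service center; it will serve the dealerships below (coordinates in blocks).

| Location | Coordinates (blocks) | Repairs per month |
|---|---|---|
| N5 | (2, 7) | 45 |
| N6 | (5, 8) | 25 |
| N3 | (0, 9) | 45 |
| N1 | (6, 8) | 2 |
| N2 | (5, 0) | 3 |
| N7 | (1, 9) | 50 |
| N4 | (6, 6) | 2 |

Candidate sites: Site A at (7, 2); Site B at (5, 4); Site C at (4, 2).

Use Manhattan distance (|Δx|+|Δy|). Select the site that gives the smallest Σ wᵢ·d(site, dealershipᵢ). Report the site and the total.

Site B, total 1298 blocks

Total weighted distance at each candidate:
  Site A (7, 2): total = 1966
  Site B (5, 4): total = 1298
  Site C (4, 2): total = 1522
Minimum is at Site B with total 1298 blocks.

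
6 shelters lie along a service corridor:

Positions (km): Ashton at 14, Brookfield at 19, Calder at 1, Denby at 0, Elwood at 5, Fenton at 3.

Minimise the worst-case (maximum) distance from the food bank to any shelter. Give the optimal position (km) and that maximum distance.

The 1-center on a line is the midpoint of the two extreme points: leftmost at 0, rightmost at 19.
Optimal location = (0 + 19)/2 = 9.5; maximum distance = (19 − 0)/2 = 9.5.

location 9.5, max distance 9.5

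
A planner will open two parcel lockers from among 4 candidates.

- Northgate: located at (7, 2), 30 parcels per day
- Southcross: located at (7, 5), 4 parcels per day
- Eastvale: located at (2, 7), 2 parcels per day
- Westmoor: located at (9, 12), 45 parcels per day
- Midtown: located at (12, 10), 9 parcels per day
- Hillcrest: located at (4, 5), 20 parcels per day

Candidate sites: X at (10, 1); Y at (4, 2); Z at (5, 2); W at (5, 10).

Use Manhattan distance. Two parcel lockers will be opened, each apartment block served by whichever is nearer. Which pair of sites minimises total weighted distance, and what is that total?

{Z, W}, total 505

Evaluate every pair (each demand assigned to the nearer of the two):
  {Z, W}: total = 505
  {Y, W}: total = 519
  {X, W}: total = 613
  {X, Z}: total = 815
  {X, Y}: total = 827
  {Y, Z}: total = 919
Best pair: {Z, W} with total 505.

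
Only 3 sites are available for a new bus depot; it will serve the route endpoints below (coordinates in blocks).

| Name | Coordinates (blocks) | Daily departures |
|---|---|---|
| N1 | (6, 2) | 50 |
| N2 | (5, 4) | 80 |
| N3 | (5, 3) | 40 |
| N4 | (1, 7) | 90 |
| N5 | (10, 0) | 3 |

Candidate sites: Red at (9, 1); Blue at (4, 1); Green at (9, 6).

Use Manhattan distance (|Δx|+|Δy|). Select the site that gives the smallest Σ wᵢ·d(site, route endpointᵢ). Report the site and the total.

Total weighted distance at each candidate:
  Red (9, 1): total = 2266
  Blue (4, 1): total = 1421
  Green (9, 6): total = 1941
Minimum is at Blue with total 1421 blocks.

Blue, total 1421 blocks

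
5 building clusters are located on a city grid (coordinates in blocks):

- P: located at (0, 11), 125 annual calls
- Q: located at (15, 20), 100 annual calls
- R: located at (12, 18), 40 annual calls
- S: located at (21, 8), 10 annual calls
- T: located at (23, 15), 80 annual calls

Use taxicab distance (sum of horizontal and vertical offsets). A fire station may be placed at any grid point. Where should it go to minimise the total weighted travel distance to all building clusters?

(15, 15)

Manhattan distance separates: Σwᵢ(|x−xᵢ|+|y−yᵢ|) = Σwᵢ|x−xᵢ| + Σwᵢ|y−yᵢ|, so x and y are optimised independently as 1-D weighted medians.
Total weight W = 355; half = 177.5.
x-coordinate, sorted with cumulative weight:
  x=0 (P, w=125) cum 125
  x=12 (R, w=40) cum 165
  x=15 (Q, w=100) cum 265  ← median
  x=21 (S, w=10) cum 275
  x=23 (T, w=80) cum 355
⇒ x* = 15
y-coordinate, sorted with cumulative weight:
  y=8 (S, w=10) cum 10
  y=11 (P, w=125) cum 135
  y=15 (T, w=80) cum 215  ← median
  y=18 (R, w=40) cum 255
  y=20 (Q, w=100) cum 355
⇒ y* = 15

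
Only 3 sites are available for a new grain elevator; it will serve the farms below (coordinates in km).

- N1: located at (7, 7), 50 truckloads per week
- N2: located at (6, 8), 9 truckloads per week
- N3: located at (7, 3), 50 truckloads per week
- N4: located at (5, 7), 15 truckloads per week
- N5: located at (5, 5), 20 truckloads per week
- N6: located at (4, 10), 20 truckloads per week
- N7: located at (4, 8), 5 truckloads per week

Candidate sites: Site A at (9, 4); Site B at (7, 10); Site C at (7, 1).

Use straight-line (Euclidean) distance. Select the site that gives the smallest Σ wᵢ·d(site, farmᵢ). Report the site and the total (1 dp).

Total weighted distance at each candidate:
  Site A (9, 4): total = 682.8
  Site B (7, 10): total = 759.9
  Site C (7, 1): total = 875.8
Minimum is at Site A with total 682.8 km.

Site A, total 682.8 km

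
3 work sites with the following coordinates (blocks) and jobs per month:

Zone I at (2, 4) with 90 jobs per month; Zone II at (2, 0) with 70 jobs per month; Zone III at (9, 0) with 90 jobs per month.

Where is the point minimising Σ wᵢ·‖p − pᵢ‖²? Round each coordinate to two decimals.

The minimiser of Σwᵢ‖p−pᵢ‖² is the weighted centroid p* = (Σwᵢpᵢ)/(Σwᵢ).
Σwᵢ = 250.
Σwᵢxᵢ = 90·2 + 70·2 + 90·9 = 1130.
Σwᵢyᵢ = 90·4 + 70·0 + 90·0 = 360.
x* = 1130/250 = 4.52, y* = 360/250 = 1.44.

(4.52, 1.44)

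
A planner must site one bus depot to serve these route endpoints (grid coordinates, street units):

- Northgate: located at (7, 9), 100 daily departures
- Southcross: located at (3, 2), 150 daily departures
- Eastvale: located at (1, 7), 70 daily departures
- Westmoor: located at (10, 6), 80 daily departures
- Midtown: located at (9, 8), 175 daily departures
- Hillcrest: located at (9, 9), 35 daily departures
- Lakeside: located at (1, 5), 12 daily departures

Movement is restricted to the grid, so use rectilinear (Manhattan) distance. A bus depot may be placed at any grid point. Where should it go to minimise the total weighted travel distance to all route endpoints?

(7, 7)

Manhattan distance separates: Σwᵢ(|x−xᵢ|+|y−yᵢ|) = Σwᵢ|x−xᵢ| + Σwᵢ|y−yᵢ|, so x and y are optimised independently as 1-D weighted medians.
Total weight W = 622; half = 311.
x-coordinate, sorted with cumulative weight:
  x=1 (Eastvale, w=70) cum 70
  x=1 (Lakeside, w=12) cum 82
  x=3 (Southcross, w=150) cum 232
  x=7 (Northgate, w=100) cum 332  ← median
  x=9 (Midtown, w=175) cum 507
  x=9 (Hillcrest, w=35) cum 542
  x=10 (Westmoor, w=80) cum 622
⇒ x* = 7
y-coordinate, sorted with cumulative weight:
  y=2 (Southcross, w=150) cum 150
  y=5 (Lakeside, w=12) cum 162
  y=6 (Westmoor, w=80) cum 242
  y=7 (Eastvale, w=70) cum 312  ← median
  y=8 (Midtown, w=175) cum 487
  y=9 (Northgate, w=100) cum 587
  y=9 (Hillcrest, w=35) cum 622
⇒ y* = 7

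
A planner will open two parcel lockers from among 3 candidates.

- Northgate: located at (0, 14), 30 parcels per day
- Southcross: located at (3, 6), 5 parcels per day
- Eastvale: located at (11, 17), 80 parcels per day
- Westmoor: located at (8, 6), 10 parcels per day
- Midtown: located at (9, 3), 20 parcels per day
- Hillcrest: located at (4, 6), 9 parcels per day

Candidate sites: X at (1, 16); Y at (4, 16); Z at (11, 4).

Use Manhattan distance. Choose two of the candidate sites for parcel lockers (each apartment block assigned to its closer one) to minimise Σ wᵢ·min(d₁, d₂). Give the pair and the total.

Evaluate every pair (each demand assigned to the nearer of the two):
  {Y, Z}: total = 1061
  {X, Z}: total = 1211
  {X, Y}: total = 1375
Best pair: {Y, Z} with total 1061.

{Y, Z}, total 1061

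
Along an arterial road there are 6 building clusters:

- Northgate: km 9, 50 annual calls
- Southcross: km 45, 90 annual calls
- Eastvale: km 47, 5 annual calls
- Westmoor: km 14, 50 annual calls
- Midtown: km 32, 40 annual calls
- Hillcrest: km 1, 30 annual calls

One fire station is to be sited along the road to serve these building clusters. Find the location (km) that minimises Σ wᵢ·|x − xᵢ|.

For a sum of weighted absolute distances on a line, the optimum is the weighted median (not the mean). Total weight W = 265; half-weight = 132.5.
Sort by position and accumulate weight:
  km 1 (Hillcrest, w=30) → cum 30
  km 9 (Northgate, w=50) → cum 80
  km 14 (Westmoor, w=50) → cum 130
  km 32 (Midtown, w=40) → cum 170  ≥ 132.5 → median here
  km 45 (Southcross, w=90) → cum 260
  km 47 (Eastvale, w=5) → cum 265
Optimal location: km 32.

x = 32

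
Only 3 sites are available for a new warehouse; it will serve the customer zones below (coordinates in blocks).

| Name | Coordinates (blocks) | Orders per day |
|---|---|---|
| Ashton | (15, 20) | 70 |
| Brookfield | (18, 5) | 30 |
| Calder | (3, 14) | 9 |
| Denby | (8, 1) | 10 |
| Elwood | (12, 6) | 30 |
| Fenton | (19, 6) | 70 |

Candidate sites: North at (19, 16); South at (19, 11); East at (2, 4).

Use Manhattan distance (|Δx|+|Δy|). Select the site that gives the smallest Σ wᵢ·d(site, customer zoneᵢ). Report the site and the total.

South, total 2211 blocks

Total weighted distance at each candidate:
  North (19, 16): total = 2552
  South (19, 11): total = 2211
  East (2, 4): total = 4419
Minimum is at South with total 2211 blocks.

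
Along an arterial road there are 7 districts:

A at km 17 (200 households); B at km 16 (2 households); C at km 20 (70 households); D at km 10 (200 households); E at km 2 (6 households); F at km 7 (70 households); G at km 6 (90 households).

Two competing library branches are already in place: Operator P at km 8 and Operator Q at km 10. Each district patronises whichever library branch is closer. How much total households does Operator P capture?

166

The indifferent point is the midpoint (8+10)/2 = 9; districts left of it (closer to Operator P at 8) go to Operator P, those right go to Operator Q.
  E at 2 (w=6) → Operator P
  G at 6 (w=90) → Operator P
  F at 7 (w=70) → Operator P
  D at 10 (w=200) → Operator Q
  B at 16 (w=2) → Operator Q
  A at 17 (w=200) → Operator Q
  C at 20 (w=70) → Operator Q
Operator P captures 166; Operator Q captures 472.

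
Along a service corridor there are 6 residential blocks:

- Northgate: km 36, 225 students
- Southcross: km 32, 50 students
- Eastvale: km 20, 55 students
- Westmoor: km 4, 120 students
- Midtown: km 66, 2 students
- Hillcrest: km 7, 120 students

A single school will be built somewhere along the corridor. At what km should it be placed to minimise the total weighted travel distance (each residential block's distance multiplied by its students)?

For a sum of weighted absolute distances on a line, the optimum is the weighted median (not the mean). Total weight W = 572; half-weight = 286.
Sort by position and accumulate weight:
  km 4 (Westmoor, w=120) → cum 120
  km 7 (Hillcrest, w=120) → cum 240
  km 20 (Eastvale, w=55) → cum 295  ≥ 286 → median here
  km 32 (Southcross, w=50) → cum 345
  km 36 (Northgate, w=225) → cum 570
  km 66 (Midtown, w=2) → cum 572
Optimal location: km 20.

x = 20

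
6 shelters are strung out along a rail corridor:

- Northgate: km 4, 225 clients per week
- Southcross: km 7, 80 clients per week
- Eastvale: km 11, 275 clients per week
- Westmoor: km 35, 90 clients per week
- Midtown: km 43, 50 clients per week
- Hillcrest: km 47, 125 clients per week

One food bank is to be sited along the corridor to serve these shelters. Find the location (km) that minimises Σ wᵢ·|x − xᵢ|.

x = 11

For a sum of weighted absolute distances on a line, the optimum is the weighted median (not the mean). Total weight W = 845; half-weight = 422.5.
Sort by position and accumulate weight:
  km 4 (Northgate, w=225) → cum 225
  km 7 (Southcross, w=80) → cum 305
  km 11 (Eastvale, w=275) → cum 580  ≥ 422.5 → median here
  km 35 (Westmoor, w=90) → cum 670
  km 43 (Midtown, w=50) → cum 720
  km 47 (Hillcrest, w=125) → cum 845
Optimal location: km 11.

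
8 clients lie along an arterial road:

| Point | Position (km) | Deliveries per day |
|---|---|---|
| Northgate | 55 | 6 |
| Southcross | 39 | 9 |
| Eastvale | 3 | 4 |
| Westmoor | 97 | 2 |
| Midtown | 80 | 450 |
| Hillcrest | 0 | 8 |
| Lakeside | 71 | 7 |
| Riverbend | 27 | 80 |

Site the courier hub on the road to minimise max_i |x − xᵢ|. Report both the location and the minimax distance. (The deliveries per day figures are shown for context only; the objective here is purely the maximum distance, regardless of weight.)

location 48.5, max distance 48.5

The 1-center on a line is the midpoint of the two extreme points: leftmost at 0, rightmost at 97.
Optimal location = (0 + 97)/2 = 48.5; maximum distance = (97 − 0)/2 = 48.5.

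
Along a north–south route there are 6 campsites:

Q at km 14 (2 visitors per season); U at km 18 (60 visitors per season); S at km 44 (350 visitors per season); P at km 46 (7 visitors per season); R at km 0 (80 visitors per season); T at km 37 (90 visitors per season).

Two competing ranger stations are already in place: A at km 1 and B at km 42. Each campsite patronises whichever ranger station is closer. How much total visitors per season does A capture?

The indifferent point is the midpoint (1+42)/2 = 21.5; campsites left of it (closer to A at 1) go to A, those right go to B.
  R at 0 (w=80) → A
  Q at 14 (w=2) → A
  U at 18 (w=60) → A
  T at 37 (w=90) → B
  S at 44 (w=350) → B
  P at 46 (w=7) → B
A captures 142; B captures 447.

142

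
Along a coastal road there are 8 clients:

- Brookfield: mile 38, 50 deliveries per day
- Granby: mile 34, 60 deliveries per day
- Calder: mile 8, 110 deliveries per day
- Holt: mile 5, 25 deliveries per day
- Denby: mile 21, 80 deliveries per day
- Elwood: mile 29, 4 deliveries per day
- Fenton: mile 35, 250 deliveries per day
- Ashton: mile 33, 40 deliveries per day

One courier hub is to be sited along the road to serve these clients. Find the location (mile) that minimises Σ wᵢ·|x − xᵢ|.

For a sum of weighted absolute distances on a line, the optimum is the weighted median (not the mean). Total weight W = 619; half-weight = 309.5.
Sort by position and accumulate weight:
  mile 5 (Holt, w=25) → cum 25
  mile 8 (Calder, w=110) → cum 135
  mile 21 (Denby, w=80) → cum 215
  mile 29 (Elwood, w=4) → cum 219
  mile 33 (Ashton, w=40) → cum 259
  mile 34 (Granby, w=60) → cum 319  ≥ 309.5 → median here
  mile 35 (Fenton, w=250) → cum 569
  mile 38 (Brookfield, w=50) → cum 619
Optimal location: mile 34.

x = 34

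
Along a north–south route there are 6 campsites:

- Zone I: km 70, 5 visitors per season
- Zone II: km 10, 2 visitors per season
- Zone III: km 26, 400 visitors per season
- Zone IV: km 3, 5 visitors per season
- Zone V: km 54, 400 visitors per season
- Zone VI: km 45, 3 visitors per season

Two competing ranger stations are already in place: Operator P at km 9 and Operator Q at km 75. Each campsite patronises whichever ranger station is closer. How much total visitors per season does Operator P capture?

407

The indifferent point is the midpoint (9+75)/2 = 42; campsites left of it (closer to Operator P at 9) go to Operator P, those right go to Operator Q.
  Zone IV at 3 (w=5) → Operator P
  Zone II at 10 (w=2) → Operator P
  Zone III at 26 (w=400) → Operator P
  Zone VI at 45 (w=3) → Operator Q
  Zone V at 54 (w=400) → Operator Q
  Zone I at 70 (w=5) → Operator Q
Operator P captures 407; Operator Q captures 408.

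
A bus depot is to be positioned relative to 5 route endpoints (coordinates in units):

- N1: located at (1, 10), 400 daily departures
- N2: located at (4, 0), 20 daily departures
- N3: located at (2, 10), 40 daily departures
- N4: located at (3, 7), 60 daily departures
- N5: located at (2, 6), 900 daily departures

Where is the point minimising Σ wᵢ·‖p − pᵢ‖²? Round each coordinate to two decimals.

(1.79, 7.20)

The minimiser of Σwᵢ‖p−pᵢ‖² is the weighted centroid p* = (Σwᵢpᵢ)/(Σwᵢ).
Σwᵢ = 1420.
Σwᵢxᵢ = 400·1 + 20·4 + 40·2 + 60·3 + 900·2 = 2540.
Σwᵢyᵢ = 400·10 + 20·0 + 40·10 + 60·7 + 900·6 = 10220.
x* = 2540/1420 = 1.79, y* = 10220/1420 = 7.20.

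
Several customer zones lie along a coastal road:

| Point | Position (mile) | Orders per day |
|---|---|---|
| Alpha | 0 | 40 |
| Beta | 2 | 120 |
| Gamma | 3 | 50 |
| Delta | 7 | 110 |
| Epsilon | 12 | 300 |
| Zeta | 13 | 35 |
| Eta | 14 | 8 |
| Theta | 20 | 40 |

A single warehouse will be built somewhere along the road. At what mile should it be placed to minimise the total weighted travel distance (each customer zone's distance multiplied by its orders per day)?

For a sum of weighted absolute distances on a line, the optimum is the weighted median (not the mean). Total weight W = 703; half-weight = 351.5.
Sort by position and accumulate weight:
  mile 0 (Alpha, w=40) → cum 40
  mile 2 (Beta, w=120) → cum 160
  mile 3 (Gamma, w=50) → cum 210
  mile 7 (Delta, w=110) → cum 320
  mile 12 (Epsilon, w=300) → cum 620  ≥ 351.5 → median here
  mile 13 (Zeta, w=35) → cum 655
  mile 14 (Eta, w=8) → cum 663
  mile 20 (Theta, w=40) → cum 703
Optimal location: mile 12.

x = 12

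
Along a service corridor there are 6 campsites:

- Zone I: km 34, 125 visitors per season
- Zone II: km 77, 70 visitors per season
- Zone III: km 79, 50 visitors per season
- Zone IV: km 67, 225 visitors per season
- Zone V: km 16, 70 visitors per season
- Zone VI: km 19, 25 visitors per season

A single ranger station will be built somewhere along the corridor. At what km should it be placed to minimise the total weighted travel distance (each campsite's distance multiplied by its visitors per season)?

x = 67

For a sum of weighted absolute distances on a line, the optimum is the weighted median (not the mean). Total weight W = 565; half-weight = 282.5.
Sort by position and accumulate weight:
  km 16 (Zone V, w=70) → cum 70
  km 19 (Zone VI, w=25) → cum 95
  km 34 (Zone I, w=125) → cum 220
  km 67 (Zone IV, w=225) → cum 445  ≥ 282.5 → median here
  km 77 (Zone II, w=70) → cum 515
  km 79 (Zone III, w=50) → cum 565
Optimal location: km 67.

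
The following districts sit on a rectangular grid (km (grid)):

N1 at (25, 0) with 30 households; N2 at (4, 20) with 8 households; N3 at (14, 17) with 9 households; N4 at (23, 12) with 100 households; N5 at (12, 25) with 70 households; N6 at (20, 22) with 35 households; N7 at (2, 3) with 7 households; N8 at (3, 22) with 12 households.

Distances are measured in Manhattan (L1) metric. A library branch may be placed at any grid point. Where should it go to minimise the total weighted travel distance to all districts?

(20, 12)

Manhattan distance separates: Σwᵢ(|x−xᵢ|+|y−yᵢ|) = Σwᵢ|x−xᵢ| + Σwᵢ|y−yᵢ|, so x and y are optimised independently as 1-D weighted medians.
Total weight W = 271; half = 135.5.
x-coordinate, sorted with cumulative weight:
  x=2 (N7, w=7) cum 7
  x=3 (N8, w=12) cum 19
  x=4 (N2, w=8) cum 27
  x=12 (N5, w=70) cum 97
  x=14 (N3, w=9) cum 106
  x=20 (N6, w=35) cum 141  ← median
  x=23 (N4, w=100) cum 241
  x=25 (N1, w=30) cum 271
⇒ x* = 20
y-coordinate, sorted with cumulative weight:
  y=0 (N1, w=30) cum 30
  y=3 (N7, w=7) cum 37
  y=12 (N4, w=100) cum 137  ← median
  y=17 (N3, w=9) cum 146
  y=20 (N2, w=8) cum 154
  y=22 (N6, w=35) cum 189
  y=22 (N8, w=12) cum 201
  y=25 (N5, w=70) cum 271
⇒ y* = 12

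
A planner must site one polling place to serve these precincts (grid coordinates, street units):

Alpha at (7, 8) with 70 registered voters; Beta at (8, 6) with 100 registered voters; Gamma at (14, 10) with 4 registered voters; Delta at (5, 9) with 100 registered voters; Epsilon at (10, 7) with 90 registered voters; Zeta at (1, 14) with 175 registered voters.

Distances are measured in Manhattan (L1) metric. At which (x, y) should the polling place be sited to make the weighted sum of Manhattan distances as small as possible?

Manhattan distance separates: Σwᵢ(|x−xᵢ|+|y−yᵢ|) = Σwᵢ|x−xᵢ| + Σwᵢ|y−yᵢ|, so x and y are optimised independently as 1-D weighted medians.
Total weight W = 539; half = 269.5.
x-coordinate, sorted with cumulative weight:
  x=1 (Zeta, w=175) cum 175
  x=5 (Delta, w=100) cum 275  ← median
  x=7 (Alpha, w=70) cum 345
  x=8 (Beta, w=100) cum 445
  x=10 (Epsilon, w=90) cum 535
  x=14 (Gamma, w=4) cum 539
⇒ x* = 5
y-coordinate, sorted with cumulative weight:
  y=6 (Beta, w=100) cum 100
  y=7 (Epsilon, w=90) cum 190
  y=8 (Alpha, w=70) cum 260
  y=9 (Delta, w=100) cum 360  ← median
  y=10 (Gamma, w=4) cum 364
  y=14 (Zeta, w=175) cum 539
⇒ y* = 9

(5, 9)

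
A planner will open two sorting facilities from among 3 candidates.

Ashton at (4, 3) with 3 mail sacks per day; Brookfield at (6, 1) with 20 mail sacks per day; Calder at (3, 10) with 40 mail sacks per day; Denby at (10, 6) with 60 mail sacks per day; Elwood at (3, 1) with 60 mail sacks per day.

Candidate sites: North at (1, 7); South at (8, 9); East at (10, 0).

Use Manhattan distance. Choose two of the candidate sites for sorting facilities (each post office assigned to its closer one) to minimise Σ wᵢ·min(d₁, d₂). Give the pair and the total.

{South, East}, total 1147

Evaluate every pair (each demand assigned to the nearer of the two):
  {South, East}: total = 1147
  {North, East}: total = 1161
  {North, South}: total = 1201
Best pair: {South, East} with total 1147.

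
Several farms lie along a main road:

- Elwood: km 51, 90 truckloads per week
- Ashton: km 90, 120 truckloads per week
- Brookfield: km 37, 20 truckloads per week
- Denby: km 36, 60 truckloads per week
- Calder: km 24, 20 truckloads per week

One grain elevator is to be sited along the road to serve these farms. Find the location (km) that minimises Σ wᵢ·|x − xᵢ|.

x = 51

For a sum of weighted absolute distances on a line, the optimum is the weighted median (not the mean). Total weight W = 310; half-weight = 155.
Sort by position and accumulate weight:
  km 24 (Calder, w=20) → cum 20
  km 36 (Denby, w=60) → cum 80
  km 37 (Brookfield, w=20) → cum 100
  km 51 (Elwood, w=90) → cum 190  ≥ 155 → median here
  km 90 (Ashton, w=120) → cum 310
Optimal location: km 51.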